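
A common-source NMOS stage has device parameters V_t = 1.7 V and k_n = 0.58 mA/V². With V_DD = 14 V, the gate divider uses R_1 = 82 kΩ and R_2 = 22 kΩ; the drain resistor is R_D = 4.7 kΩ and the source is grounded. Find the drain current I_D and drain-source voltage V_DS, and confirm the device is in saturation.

I_D ≈ 0.46 mA, V_DS ≈ 12 V

V_G = V_DD·R_2/(R_1+R_2) = 14×22/104 = 2.96 V. With the source grounded, V_GS = V_G = 2.96 V.
Assume saturation: I_D = (k_n/2)(V_GS − V_t)² = (0.58/2)×(2.96 − 1.7)² = 0.29×1.26² = 0.462 mA.
V_DS = V_DD − I_D·R_D = 14 − 0.462×4.7 = 11.8 V.
Saturation requires V_DS ≥ V_GS − V_t = 1.26 V; 11.8 ≥ 1.26 ✓.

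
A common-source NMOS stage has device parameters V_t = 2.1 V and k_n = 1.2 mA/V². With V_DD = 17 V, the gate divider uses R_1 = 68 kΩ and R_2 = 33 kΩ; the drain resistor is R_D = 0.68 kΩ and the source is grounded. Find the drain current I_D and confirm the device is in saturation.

V_G = V_DD·R_2/(R_1+R_2) = 17×33/101 = 5.55 V. With the source grounded, V_GS = V_G = 5.55 V.
Assume saturation: I_D = (k_n/2)(V_GS − V_t)² = (1.2/2)×(5.55 − 2.1)² = 0.6×3.45² = 7.16 mA.
V_DS = V_DD − I_D·R_D = 17 − 7.16×0.68 = 12.1 V.
Saturation requires V_DS ≥ V_GS − V_t = 3.45 V; 12.1 ≥ 3.45 ✓.

I_D ≈ 7.2 mA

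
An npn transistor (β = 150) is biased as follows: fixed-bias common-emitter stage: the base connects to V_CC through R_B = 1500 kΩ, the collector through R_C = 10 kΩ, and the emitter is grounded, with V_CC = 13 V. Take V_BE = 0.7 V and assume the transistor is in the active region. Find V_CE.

Base loop: V_CC = I_B·R_B + V_BE, so I_B = (13 − 0.7)/1500 kΩ = 0.0082 mA.
In the active region I_C = β·I_B = 150 × 0.0082 = 1.23 mA.
Collector loop: V_CE = V_CC − I_C·R_C = 13 − 1.23×10 = 0.7 V.
Since V_CE = 0.7 V > V_CE(sat) ≈ 0.2 V, the transistor is in the active region as assumed.

V_CE ≈ 0.7 V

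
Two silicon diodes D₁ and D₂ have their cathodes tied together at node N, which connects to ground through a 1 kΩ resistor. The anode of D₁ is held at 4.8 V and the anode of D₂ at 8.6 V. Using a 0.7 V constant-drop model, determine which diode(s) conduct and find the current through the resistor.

Only D₂ conducts; I_R ≈ 7.9 mA

Assume both conduct. Then node N would need to be at both 4.8−0.7 = 4.1 V and 8.6−0.7 = 7.9 V, which is impossible.
Assume only D₂ conducts: V_N = 8.6 − 0.7 = 7.9 V, so I_R = 7.9/1 = 7.9 mA.
Check D₁: its anode-to-cathode voltage is 4.8 − 7.9 = -3.1 V < 0.7 V, so it is off. The assumption is consistent.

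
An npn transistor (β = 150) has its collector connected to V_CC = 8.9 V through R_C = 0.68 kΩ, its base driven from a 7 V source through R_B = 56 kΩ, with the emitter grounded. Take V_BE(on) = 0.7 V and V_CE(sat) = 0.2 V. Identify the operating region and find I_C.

saturation; I_C ≈ 13 mA

Assume active: I_B = (7 − 0.7)/56 = 0.113 mA, giving I_C = β·I_B = 16.9 mA.
But then V_CE = 8.9 − 16.9×0.68 = -2.58 V < V_CE(sat) = 0.2 V — impossible in the active region.
So the transistor is saturated. With V_CE = 0.2 V, I_C = (V_CC − 0.2)/R_C = 8.7/0.68 = 12.8 mA.
Check: β·I_B = 16.9 mA > I_C = 12.8 mA, confirming saturation.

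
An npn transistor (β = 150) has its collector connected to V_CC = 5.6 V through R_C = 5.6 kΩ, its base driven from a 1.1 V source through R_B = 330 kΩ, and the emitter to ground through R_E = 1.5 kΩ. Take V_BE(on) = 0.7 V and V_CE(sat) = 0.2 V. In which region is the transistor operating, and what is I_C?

Assume active. Base-emitter loop: I_B = (V_BB − V_BE)/(R_B + (β+1)R_E) = (1.1 − 0.7)/(330 + 151×1.5) = 0.000719 mA.
I_C = β·I_B = 150×0.000719 = 0.108 mA.
V_CE = V_CC − I_C·R_C − I_E·R_E = 5.6 − 0.108×5.6 − 0.109×1.5 = 4.83 V > V_CE(sat), so the active-region assumption holds.

active; I_C ≈ 0.11 mA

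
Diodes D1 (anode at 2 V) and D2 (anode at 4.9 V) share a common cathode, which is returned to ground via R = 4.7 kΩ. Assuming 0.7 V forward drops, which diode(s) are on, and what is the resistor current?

Assume both conduct. Then node N would need to be at both 2−0.7 = 1.3 V and 4.9−0.7 = 4.2 V, which is impossible.
Assume only D2 conducts: V_N = 4.9 − 0.7 = 4.2 V, so I_R = 4.2/4.7 = 0.894 mA.
Check D1: its anode-to-cathode voltage is 2 − 4.2 = -2.2 V < 0.7 V, so it is off. The assumption is consistent.

Only D2 conducts; I_R ≈ 0.89 mA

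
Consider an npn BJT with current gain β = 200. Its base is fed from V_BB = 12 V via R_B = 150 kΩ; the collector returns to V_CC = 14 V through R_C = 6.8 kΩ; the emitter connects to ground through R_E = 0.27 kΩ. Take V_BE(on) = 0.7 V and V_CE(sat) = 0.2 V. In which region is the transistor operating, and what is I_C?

saturation; I_C ≈ 1.9 mA

Assume active: I_B = (12 − 0.7)/(150 + 201×0.27) = 0.0553 mA, I_C = β·I_B = 11.1 mA.
Then V_CE = 14 − 11.1×6.8 − 11.1×0.27 = -64.2 V < 0.2 V — the active assumption fails.
Re-solve with V_CE = 0.2 V. KCL at the emitter: V_E/R_E = (V_BB−0.7−V_E)/R_B + (V_CC−0.2−V_E)/R_C, giving V_E = 0.546 V.
I_C = (V_CC − 0.2 − V_E)/R_C = (13.8 − 0.546)/6.8 = 1.95 mA.
Check: I_B = (11.3 − 0.546)/150 = 0.0717 mA, and β·I_B = 14.3 mA > I_C, confirming saturation.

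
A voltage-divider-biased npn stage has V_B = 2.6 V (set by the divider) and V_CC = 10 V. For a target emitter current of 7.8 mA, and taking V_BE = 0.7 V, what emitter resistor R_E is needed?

V_E = V_B − V_BE = 2.6 − 0.7 = 1.9 V.
R_E = V_E / I_E = 1.9 / 7.8 = 0.244 kΩ.

R_E ≈ 0.24 kΩ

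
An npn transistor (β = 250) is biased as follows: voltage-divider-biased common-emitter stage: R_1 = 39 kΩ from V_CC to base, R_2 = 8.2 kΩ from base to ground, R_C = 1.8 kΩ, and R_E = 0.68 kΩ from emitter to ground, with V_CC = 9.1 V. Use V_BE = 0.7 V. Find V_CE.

Thevenize the base divider: V_Th = V_CC·R_2/(R_1+R_2) = 9.1×8.2/47.2 = 1.58 V, R_Th = R_1‖R_2 = 6.78 kΩ.
Base-emitter loop: V_Th = I_B·R_Th + V_BE + (β+1)I_B·R_E, so I_B = (1.58 − 0.7) / (6.78 + 251×0.68) = 0.00496 mA.
I_C = β·I_B = 250×0.00496 = 1.24 mA, and I_E = (β+1)I_B = 1.25 mA.
V_CE = V_CC − I_C·R_C − I_E·R_E = 9.1 − 1.24×1.8 − 1.25×0.68 = 6.02 V.
V_CE = 6.02 V > 0.2 V confirms active-region operation.

V_CE ≈ 6 V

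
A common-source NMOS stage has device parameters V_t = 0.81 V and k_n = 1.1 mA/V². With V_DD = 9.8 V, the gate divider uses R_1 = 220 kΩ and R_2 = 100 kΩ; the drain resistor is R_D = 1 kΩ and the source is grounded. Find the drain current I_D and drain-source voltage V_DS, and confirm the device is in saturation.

V_G = V_DD·R_2/(R_1+R_2) = 9.8×100/320 = 3.06 V. With the source grounded, V_GS = V_G = 3.06 V.
Assume saturation: I_D = (k_n/2)(V_GS − V_t)² = (1.1/2)×(3.06 − 0.81)² = 0.55×2.25² = 2.79 mA.
V_DS = V_DD − I_D·R_D = 9.8 − 2.79×1 = 7.01 V.
Saturation requires V_DS ≥ V_GS − V_t = 2.25 V; 7.01 ≥ 2.25 ✓.

I_D ≈ 2.8 mA, V_DS ≈ 7 V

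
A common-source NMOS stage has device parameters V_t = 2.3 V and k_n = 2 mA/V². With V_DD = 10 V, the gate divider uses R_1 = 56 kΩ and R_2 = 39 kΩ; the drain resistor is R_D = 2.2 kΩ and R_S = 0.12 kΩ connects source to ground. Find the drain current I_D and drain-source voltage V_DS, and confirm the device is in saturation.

V_G = V_DD·R_2/(R_1+R_2) = 10×39/95 = 4.11 V.
Assume saturation: I_D = (k_n/2)(V_GS − V_t)² with V_GS = V_G − I_D·R_S = 4.11 − 0.12·I_D.
Substituting gives 0.0144·I_D² − 1.43·I_D + 3.26 = 0, with roots I_D = 2.33 or 97.2 mA.
The root I_D = 97.2 mA gives V_GS = -7.56 V ≤ V_t, so take I_D = 2.33 mA.
Then V_GS = 3.83 V and V_DS = V_DD − I_D(R_D+R_S) = 10 − 2.33×2.32 = 4.6 V.
Saturation requires V_DS ≥ V_GS − V_t = 1.53 V; 4.6 ≥ 1.53 ✓.

I_D ≈ 2.3 mA, V_DS ≈ 4.6 V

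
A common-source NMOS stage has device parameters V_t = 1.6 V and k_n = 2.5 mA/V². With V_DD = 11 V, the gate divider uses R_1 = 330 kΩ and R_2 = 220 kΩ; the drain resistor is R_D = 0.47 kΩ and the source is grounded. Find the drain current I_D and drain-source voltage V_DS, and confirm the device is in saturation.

V_G = V_DD·R_2/(R_1+R_2) = 11×220/550 = 4.4 V. With the source grounded, V_GS = V_G = 4.4 V.
Assume saturation: I_D = (k_n/2)(V_GS − V_t)² = (2.5/2)×(4.4 − 1.6)² = 1.25×2.8² = 9.8 mA.
V_DS = V_DD − I_D·R_D = 11 − 9.8×0.47 = 6.39 V.
Saturation requires V_DS ≥ V_GS − V_t = 2.8 V; 6.39 ≥ 2.8 ✓.

I_D ≈ 9.8 mA, V_DS ≈ 6.4 V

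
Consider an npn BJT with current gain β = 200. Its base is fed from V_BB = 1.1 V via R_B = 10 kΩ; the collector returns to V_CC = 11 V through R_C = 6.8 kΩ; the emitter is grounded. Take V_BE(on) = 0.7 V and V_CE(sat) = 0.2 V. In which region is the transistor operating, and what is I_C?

Assume active: I_B = (1.1 − 0.7)/10 = 0.04 mA, giving I_C = β·I_B = 8 mA.
But then V_CE = 11 − 8×6.8 = -43.4 V < V_CE(sat) = 0.2 V — impossible in the active region.
So the transistor is saturated. With V_CE = 0.2 V, I_C = (V_CC − 0.2)/R_C = 10.8/6.8 = 1.59 mA.
Check: β·I_B = 8 mA > I_C = 1.59 mA, confirming saturation.

saturation; I_C ≈ 1.6 mA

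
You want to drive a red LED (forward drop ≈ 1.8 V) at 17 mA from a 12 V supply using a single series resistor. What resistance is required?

R ≈ 0.6 kΩ

The resistor drops V_S − V_D = 12 − 1.8 = 10.2 V at 17 mA.
R = 10.2 V / 17 mA = 0.6 kΩ.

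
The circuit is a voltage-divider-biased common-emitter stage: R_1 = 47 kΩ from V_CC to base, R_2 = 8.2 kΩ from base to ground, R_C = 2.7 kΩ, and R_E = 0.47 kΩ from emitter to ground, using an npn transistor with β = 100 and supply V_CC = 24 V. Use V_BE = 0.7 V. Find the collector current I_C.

I_C ≈ 5.3 mA

Thevenize the base divider: V_Th = V_CC·R_2/(R_1+R_2) = 24×8.2/55.2 = 3.57 V, R_Th = R_1‖R_2 = 6.98 kΩ.
Base-emitter loop: V_Th = I_B·R_Th + V_BE + (β+1)I_B·R_E, so I_B = (3.57 − 0.7) / (6.98 + 101×0.47) = 0.0526 mA.
I_C = β·I_B = 100×0.0526 = 5.26 mA, and I_E = (β+1)I_B = 5.31 mA.
V_CE = V_CC − I_C·R_C − I_E·R_E = 24 − 5.26×2.7 − 5.31×0.47 = 7.29 V.
V_CE = 7.29 V > 0.2 V confirms active-region operation.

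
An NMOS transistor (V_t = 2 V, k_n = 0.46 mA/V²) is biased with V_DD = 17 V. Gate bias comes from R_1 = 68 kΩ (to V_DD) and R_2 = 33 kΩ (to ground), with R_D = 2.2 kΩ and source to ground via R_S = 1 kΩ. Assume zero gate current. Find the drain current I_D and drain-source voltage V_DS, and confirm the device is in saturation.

V_G = V_DD·R_2/(R_1+R_2) = 17×33/101 = 5.55 V.
Assume saturation: I_D = (k_n/2)(V_GS − V_t)² with V_GS = V_G − I_D·R_S = 5.55 − 1·I_D.
Substituting gives 0.23·I_D² − 2.64·I_D + 2.91 = 0, with roots I_D = 1.24 or 10.2 mA.
The root I_D = 10.2 mA gives V_GS = -4.67 V ≤ V_t, so take I_D = 1.24 mA.
Then V_GS = 4.32 V and V_DS = V_DD − I_D(R_D+R_S) = 17 − 1.24×3.2 = 13 V.
Saturation requires V_DS ≥ V_GS − V_t = 2.32 V; 13 ≥ 2.32 ✓.

I_D ≈ 1.2 mA, V_DS ≈ 13 V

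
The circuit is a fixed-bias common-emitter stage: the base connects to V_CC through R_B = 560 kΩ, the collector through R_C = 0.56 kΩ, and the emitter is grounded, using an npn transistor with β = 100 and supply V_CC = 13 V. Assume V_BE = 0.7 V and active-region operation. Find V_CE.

V_CE ≈ 12 V

Base loop: V_CC = I_B·R_B + V_BE, so I_B = (13 − 0.7)/560 kΩ = 0.022 mA.
In the active region I_C = β·I_B = 100 × 0.022 = 2.2 mA.
Collector loop: V_CE = V_CC − I_C·R_C = 13 − 2.2×0.56 = 11.8 V.
Since V_CE = 11.8 V > V_CE(sat) ≈ 0.2 V, the transistor is in the active region as assumed.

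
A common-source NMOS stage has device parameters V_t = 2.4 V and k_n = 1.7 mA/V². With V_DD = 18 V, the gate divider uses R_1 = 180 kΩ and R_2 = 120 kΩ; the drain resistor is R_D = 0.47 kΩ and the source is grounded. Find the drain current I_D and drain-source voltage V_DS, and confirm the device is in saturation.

I_D ≈ 20 mA, V_DS ≈ 8.8 V

V_G = V_DD·R_2/(R_1+R_2) = 18×120/300 = 7.2 V. With the source grounded, V_GS = V_G = 7.2 V.
Assume saturation: I_D = (k_n/2)(V_GS − V_t)² = (1.7/2)×(7.2 − 2.4)² = 0.85×4.8² = 19.6 mA.
V_DS = V_DD − I_D·R_D = 18 − 19.6×0.47 = 8.8 V.
Saturation requires V_DS ≥ V_GS − V_t = 4.8 V; 8.8 ≥ 4.8 ✓.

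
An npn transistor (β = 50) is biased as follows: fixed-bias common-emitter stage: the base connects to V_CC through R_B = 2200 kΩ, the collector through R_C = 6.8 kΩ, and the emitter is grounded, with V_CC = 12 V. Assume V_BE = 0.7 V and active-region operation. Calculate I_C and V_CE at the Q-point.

Base loop: V_CC = I_B·R_B + V_BE, so I_B = (12 − 0.7)/2200 kΩ = 0.00514 mA.
In the active region I_C = β·I_B = 50 × 0.00514 = 0.257 mA.
Collector loop: V_CE = V_CC − I_C·R_C = 12 − 0.257×6.8 = 10.3 V.
Since V_CE = 10.3 V > V_CE(sat) ≈ 0.2 V, the transistor is in the active region as assumed.

I_C ≈ 0.26 mA, V_CE ≈ 10 V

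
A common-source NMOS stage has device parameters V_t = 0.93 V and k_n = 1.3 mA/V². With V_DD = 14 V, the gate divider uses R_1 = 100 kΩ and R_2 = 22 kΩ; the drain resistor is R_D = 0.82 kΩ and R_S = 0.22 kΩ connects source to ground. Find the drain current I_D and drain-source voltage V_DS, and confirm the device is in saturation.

I_D ≈ 1.2 mA, V_DS ≈ 13 V

V_G = V_DD·R_2/(R_1+R_2) = 14×22/122 = 2.52 V.
Assume saturation: I_D = (k_n/2)(V_GS − V_t)² with V_GS = V_G − I_D·R_S = 2.52 − 0.22·I_D.
Substituting gives 0.0315·I_D² − 1.46·I_D + 1.65 = 0, with roots I_D = 1.16 or 45.1 mA.
The root I_D = 45.1 mA gives V_GS = -7.4 V ≤ V_t, so take I_D = 1.16 mA.
Then V_GS = 2.27 V and V_DS = V_DD − I_D(R_D+R_S) = 14 − 1.16×1.04 = 12.8 V.
Saturation requires V_DS ≥ V_GS − V_t = 1.34 V; 12.8 ≥ 1.34 ✓.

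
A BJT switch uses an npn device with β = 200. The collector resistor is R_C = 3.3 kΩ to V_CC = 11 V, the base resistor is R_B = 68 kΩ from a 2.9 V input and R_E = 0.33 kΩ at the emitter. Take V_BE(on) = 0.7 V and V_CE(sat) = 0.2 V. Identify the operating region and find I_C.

saturation; I_C ≈ 3 mA

Assume active: I_B = (2.9 − 0.7)/(68 + 201×0.33) = 0.0164 mA, I_C = β·I_B = 3.28 mA.
Then V_CE = 11 − 3.28×3.3 − 3.29×0.33 = -0.896 V < 0.2 V — the active assumption fails.
Re-solve with V_CE = 0.2 V. KCL at the emitter: V_E/R_E = (V_BB−0.7−V_E)/R_B + (V_CC−0.2−V_E)/R_C, giving V_E = 0.987 V.
I_C = (V_CC − 0.2 − V_E)/R_C = (10.8 − 0.987)/3.3 = 2.97 mA.
Check: I_B = (2.2 − 0.987)/68 = 0.0178 mA, and β·I_B = 3.57 mA > I_C, confirming saturation.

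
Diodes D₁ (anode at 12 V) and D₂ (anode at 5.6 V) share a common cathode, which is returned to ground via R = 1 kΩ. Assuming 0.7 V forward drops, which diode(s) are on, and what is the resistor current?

Only D₁ conducts; I_R ≈ 11 mA

Assume both conduct. Then node N would need to be at both 12−0.7 = 11.3 V and 5.6−0.7 = 4.9 V, which is impossible.
Assume only D₁ conducts: V_N = 12 − 0.7 = 11.3 V, so I_R = 11.3/1 = 11.3 mA.
Check D₂: its anode-to-cathode voltage is 5.6 − 11.3 = -5.7 V < 0.7 V, so it is off. The assumption is consistent.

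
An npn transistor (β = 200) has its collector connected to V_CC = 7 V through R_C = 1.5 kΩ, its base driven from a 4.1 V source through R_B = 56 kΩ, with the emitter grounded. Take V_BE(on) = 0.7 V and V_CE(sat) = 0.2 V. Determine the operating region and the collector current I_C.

saturation; I_C ≈ 4.5 mA

Assume active: I_B = (4.1 − 0.7)/56 = 0.0607 mA, giving I_C = β·I_B = 12.1 mA.
But then V_CE = 7 − 12.1×1.5 = -11.2 V < V_CE(sat) = 0.2 V — impossible in the active region.
So the transistor is saturated. With V_CE = 0.2 V, I_C = (V_CC − 0.2)/R_C = 6.8/1.5 = 4.53 mA.
Check: β·I_B = 12.1 mA > I_C = 4.53 mA, confirming saturation.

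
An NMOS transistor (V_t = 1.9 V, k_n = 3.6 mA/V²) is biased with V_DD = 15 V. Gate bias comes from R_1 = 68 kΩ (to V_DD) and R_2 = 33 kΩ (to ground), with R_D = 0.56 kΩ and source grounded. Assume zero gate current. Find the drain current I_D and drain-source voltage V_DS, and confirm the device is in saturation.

I_D ≈ 16 mA, V_DS ≈ 5.9 V

V_G = V_DD·R_2/(R_1+R_2) = 15×33/101 = 4.9 V. With the source grounded, V_GS = V_G = 4.9 V.
Assume saturation: I_D = (k_n/2)(V_GS − V_t)² = (3.6/2)×(4.9 − 1.9)² = 1.8×3² = 16.2 mA.
V_DS = V_DD − I_D·R_D = 15 − 16.2×0.56 = 5.92 V.
Saturation requires V_DS ≥ V_GS − V_t = 3 V; 5.92 ≥ 3 ✓.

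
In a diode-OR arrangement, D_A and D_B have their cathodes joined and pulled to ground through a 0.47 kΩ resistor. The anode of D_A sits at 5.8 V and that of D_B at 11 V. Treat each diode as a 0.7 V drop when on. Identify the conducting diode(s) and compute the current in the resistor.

Only D_B conducts; I_R ≈ 22 mA

Assume both conduct. Then node N would need to be at both 5.8−0.7 = 5.1 V and 11−0.7 = 10.3 V, which is impossible.
Assume only D_B conducts: V_N = 11 − 0.7 = 10.3 V, so I_R = 10.3/0.47 = 21.9 mA.
Check D_A: its anode-to-cathode voltage is 5.8 − 10.3 = -4.5 V < 0.7 V, so it is off. The assumption is consistent.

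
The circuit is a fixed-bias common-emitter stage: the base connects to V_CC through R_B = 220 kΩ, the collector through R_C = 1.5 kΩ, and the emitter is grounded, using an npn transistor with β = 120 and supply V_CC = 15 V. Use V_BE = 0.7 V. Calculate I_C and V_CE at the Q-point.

Base loop: V_CC = I_B·R_B + V_BE, so I_B = (15 − 0.7)/220 kΩ = 0.065 mA.
In the active region I_C = β·I_B = 120 × 0.065 = 7.8 mA.
Collector loop: V_CE = V_CC − I_C·R_C = 15 − 7.8×1.5 = 3.3 V.
Since V_CE = 3.3 V > V_CE(sat) ≈ 0.2 V, the transistor is in the active region as assumed.

I_C ≈ 7.8 mA, V_CE ≈ 3.3 V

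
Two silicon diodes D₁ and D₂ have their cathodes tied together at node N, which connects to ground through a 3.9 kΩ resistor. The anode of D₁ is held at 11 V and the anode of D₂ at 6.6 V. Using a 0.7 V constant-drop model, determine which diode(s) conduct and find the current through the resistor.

Only D₁ conducts; I_R ≈ 2.6 mA

Assume both conduct. Then node N would need to be at both 11−0.7 = 10.3 V and 6.6−0.7 = 5.9 V, which is impossible.
Assume only D₁ conducts: V_N = 11 − 0.7 = 10.3 V, so I_R = 10.3/3.9 = 2.64 mA.
Check D₂: its anode-to-cathode voltage is 6.6 − 10.3 = -3.7 V < 0.7 V, so it is off. The assumption is consistent.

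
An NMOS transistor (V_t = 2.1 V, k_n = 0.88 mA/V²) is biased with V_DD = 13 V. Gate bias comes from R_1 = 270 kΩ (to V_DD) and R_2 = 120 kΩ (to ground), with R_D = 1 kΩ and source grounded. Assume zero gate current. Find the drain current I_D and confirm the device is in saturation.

I_D ≈ 1.6 mA

V_G = V_DD·R_2/(R_1+R_2) = 13×120/390 = 4 V. With the source grounded, V_GS = V_G = 4 V.
Assume saturation: I_D = (k_n/2)(V_GS − V_t)² = (0.88/2)×(4 − 2.1)² = 0.44×1.9² = 1.59 mA.
V_DS = V_DD − I_D·R_D = 13 − 1.59×1 = 11.4 V.
Saturation requires V_DS ≥ V_GS − V_t = 1.9 V; 11.4 ≥ 1.9 ✓.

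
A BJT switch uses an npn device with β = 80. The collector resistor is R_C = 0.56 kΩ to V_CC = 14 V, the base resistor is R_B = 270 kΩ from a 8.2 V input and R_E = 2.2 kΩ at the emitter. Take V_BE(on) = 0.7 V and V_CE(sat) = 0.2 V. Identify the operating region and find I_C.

active; I_C ≈ 1.3 mA

Assume active. Base-emitter loop: I_B = (V_BB − V_BE)/(R_B + (β+1)R_E) = (8.2 − 0.7)/(270 + 81×2.2) = 0.0167 mA.
I_C = β·I_B = 80×0.0167 = 1.34 mA.
V_CE = V_CC − I_C·R_C − I_E·R_E = 14 − 1.34×0.56 − 1.36×2.2 = 10.3 V > V_CE(sat), so the active-region assumption holds.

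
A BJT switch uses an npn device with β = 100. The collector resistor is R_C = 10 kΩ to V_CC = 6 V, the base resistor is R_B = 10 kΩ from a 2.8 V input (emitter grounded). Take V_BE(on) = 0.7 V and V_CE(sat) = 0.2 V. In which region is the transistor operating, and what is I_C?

saturation; I_C ≈ 0.58 mA

Assume active: I_B = (2.8 − 0.7)/10 = 0.21 mA, giving I_C = β·I_B = 21 mA.
But then V_CE = 6 − 21×10 = -204 V < V_CE(sat) = 0.2 V — impossible in the active region.
So the transistor is saturated. With V_CE = 0.2 V, I_C = (V_CC − 0.2)/R_C = 5.8/10 = 0.58 mA.
Check: β·I_B = 21 mA > I_C = 0.58 mA, confirming saturation.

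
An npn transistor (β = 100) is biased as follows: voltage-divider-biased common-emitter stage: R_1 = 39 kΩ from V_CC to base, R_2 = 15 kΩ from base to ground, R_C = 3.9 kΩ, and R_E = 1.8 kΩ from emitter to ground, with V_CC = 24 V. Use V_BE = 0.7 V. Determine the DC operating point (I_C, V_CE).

Thevenize the base divider: V_Th = V_CC·R_2/(R_1+R_2) = 24×15/54 = 6.67 V, R_Th = R_1‖R_2 = 10.8 kΩ.
Base-emitter loop: V_Th = I_B·R_Th + V_BE + (β+1)I_B·R_E, so I_B = (6.67 − 0.7) / (10.8 + 101×1.8) = 0.031 mA.
I_C = β·I_B = 100×0.031 = 3.1 mA, and I_E = (β+1)I_B = 3.13 mA.
V_CE = V_CC − I_C·R_C − I_E·R_E = 24 − 3.1×3.9 − 3.13×1.8 = 6.29 V.
V_CE = 6.29 V > 0.2 V confirms active-region operation.

I_C ≈ 3.1 mA, V_CE ≈ 6.3 V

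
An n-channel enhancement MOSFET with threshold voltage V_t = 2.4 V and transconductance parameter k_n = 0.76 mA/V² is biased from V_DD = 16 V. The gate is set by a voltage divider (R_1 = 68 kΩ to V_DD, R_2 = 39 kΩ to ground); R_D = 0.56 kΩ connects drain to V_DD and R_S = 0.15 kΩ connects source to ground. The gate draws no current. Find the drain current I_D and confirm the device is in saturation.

V_G = V_DD·R_2/(R_1+R_2) = 16×39/107 = 5.83 V.
Assume saturation: I_D = (k_n/2)(V_GS − V_t)² with V_GS = V_G − I_D·R_S = 5.83 − 0.15·I_D.
Substituting gives 0.00855·I_D² − 1.39·I_D + 4.48 = 0, with roots I_D = 3.28 or 159 mA.
The root I_D = 159 mA gives V_GS = -18.1 V ≤ V_t, so take I_D = 3.28 mA.
Then V_GS = 5.34 V and V_DS = V_DD − I_D(R_D+R_S) = 16 − 3.28×0.71 = 13.7 V.
Saturation requires V_DS ≥ V_GS − V_t = 2.94 V; 13.7 ≥ 2.94 ✓.

I_D ≈ 3.3 mA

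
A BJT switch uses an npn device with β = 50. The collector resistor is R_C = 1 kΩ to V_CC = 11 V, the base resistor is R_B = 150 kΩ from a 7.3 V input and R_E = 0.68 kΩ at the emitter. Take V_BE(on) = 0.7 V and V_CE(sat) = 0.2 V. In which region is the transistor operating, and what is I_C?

active; I_C ≈ 1.8 mA

Assume active. Base-emitter loop: I_B = (V_BB − V_BE)/(R_B + (β+1)R_E) = (7.3 − 0.7)/(150 + 51×0.68) = 0.0357 mA.
I_C = β·I_B = 50×0.0357 = 1.79 mA.
V_CE = V_CC − I_C·R_C − I_E·R_E = 11 − 1.79×1 − 1.82×0.68 = 7.97 V > V_CE(sat), so the active-region assumption holds.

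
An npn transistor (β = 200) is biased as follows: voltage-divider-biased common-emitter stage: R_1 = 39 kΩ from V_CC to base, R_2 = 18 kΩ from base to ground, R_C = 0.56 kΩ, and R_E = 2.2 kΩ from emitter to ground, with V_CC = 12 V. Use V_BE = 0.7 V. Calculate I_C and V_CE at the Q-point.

I_C ≈ 1.4 mA, V_CE ≈ 8.2 V

Thevenize the base divider: V_Th = V_CC·R_2/(R_1+R_2) = 12×18/57 = 3.79 V, R_Th = R_1‖R_2 = 12.3 kΩ.
Base-emitter loop: V_Th = I_B·R_Th + V_BE + (β+1)I_B·R_E, so I_B = (3.79 − 0.7) / (12.3 + 201×2.2) = 0.0068 mA.
I_C = β·I_B = 200×0.0068 = 1.36 mA, and I_E = (β+1)I_B = 1.37 mA.
V_CE = V_CC − I_C·R_C − I_E·R_E = 12 − 1.36×0.56 − 1.37×2.2 = 8.23 V.
V_CE = 8.23 V > 0.2 V confirms active-region operation.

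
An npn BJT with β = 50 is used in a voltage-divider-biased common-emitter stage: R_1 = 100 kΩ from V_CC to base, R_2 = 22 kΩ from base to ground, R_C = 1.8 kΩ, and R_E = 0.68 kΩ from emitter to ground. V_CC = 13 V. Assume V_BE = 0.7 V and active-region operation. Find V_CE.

V_CE ≈ 9.1 V

Thevenize the base divider: V_Th = V_CC·R_2/(R_1+R_2) = 13×22/122 = 2.34 V, R_Th = R_1‖R_2 = 18 kΩ.
Base-emitter loop: V_Th = I_B·R_Th + V_BE + (β+1)I_B·R_E, so I_B = (2.34 − 0.7) / (18 + 51×0.68) = 0.0312 mA.
I_C = β·I_B = 50×0.0312 = 1.56 mA, and I_E = (β+1)I_B = 1.59 mA.
V_CE = V_CC − I_C·R_C − I_E·R_E = 13 − 1.56×1.8 − 1.59×0.68 = 9.11 V.
V_CE = 9.11 V > 0.2 V confirms active-region operation.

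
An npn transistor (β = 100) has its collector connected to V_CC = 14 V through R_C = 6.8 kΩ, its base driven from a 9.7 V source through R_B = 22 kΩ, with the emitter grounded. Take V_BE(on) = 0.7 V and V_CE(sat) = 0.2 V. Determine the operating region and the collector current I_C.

Assume active: I_B = (9.7 − 0.7)/22 = 0.409 mA, giving I_C = β·I_B = 40.9 mA.
But then V_CE = 14 − 40.9×6.8 = -264 V < V_CE(sat) = 0.2 V — impossible in the active region.
So the transistor is saturated. With V_CE = 0.2 V, I_C = (V_CC − 0.2)/R_C = 13.8/6.8 = 2.03 mA.
Check: β·I_B = 40.9 mA > I_C = 2.03 mA, confirming saturation.

saturation; I_C ≈ 2 mA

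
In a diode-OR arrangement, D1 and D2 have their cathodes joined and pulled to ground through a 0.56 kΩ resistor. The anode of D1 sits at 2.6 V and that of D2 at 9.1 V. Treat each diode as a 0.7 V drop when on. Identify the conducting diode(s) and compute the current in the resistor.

Only D2 conducts; I_R ≈ 15 mA

Assume both conduct. Then node N would need to be at both 2.6−0.7 = 1.9 V and 9.1−0.7 = 8.4 V, which is impossible.
Assume only D2 conducts: V_N = 9.1 − 0.7 = 8.4 V, so I_R = 8.4/0.56 = 15 mA.
Check D1: its anode-to-cathode voltage is 2.6 − 8.4 = -5.8 V < 0.7 V, so it is off. The assumption is consistent.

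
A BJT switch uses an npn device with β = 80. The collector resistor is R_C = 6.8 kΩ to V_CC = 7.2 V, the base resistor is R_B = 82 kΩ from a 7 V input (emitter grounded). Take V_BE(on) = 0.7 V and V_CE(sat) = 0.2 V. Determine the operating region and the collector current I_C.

Assume active: I_B = (7 − 0.7)/82 = 0.0768 mA, giving I_C = β·I_B = 6.15 mA.
But then V_CE = 7.2 − 6.15×6.8 = -34.6 V < V_CE(sat) = 0.2 V — impossible in the active region.
So the transistor is saturated. With V_CE = 0.2 V, I_C = (V_CC − 0.2)/R_C = 7/6.8 = 1.03 mA.
Check: β·I_B = 6.15 mA > I_C = 1.03 mA, confirming saturation.

saturation; I_C ≈ 1 mA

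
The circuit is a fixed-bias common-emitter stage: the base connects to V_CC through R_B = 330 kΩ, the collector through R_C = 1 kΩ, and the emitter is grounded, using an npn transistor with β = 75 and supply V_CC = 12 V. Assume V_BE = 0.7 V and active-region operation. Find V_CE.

V_CE ≈ 9.4 V

Base loop: V_CC = I_B·R_B + V_BE, so I_B = (12 − 0.7)/330 kΩ = 0.0342 mA.
In the active region I_C = β·I_B = 75 × 0.0342 = 2.57 mA.
Collector loop: V_CE = V_CC − I_C·R_C = 12 − 2.57×1 = 9.43 V.
Since V_CE = 9.43 V > V_CE(sat) ≈ 0.2 V, the transistor is in the active region as assumed.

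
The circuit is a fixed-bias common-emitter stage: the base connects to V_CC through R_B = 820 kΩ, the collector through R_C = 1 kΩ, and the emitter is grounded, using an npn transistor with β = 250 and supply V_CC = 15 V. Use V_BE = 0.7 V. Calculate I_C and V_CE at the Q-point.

Base loop: V_CC = I_B·R_B + V_BE, so I_B = (15 − 0.7)/820 kΩ = 0.0174 mA.
In the active region I_C = β·I_B = 250 × 0.0174 = 4.36 mA.
Collector loop: V_CE = V_CC − I_C·R_C = 15 − 4.36×1 = 10.6 V.
Since V_CE = 10.6 V > V_CE(sat) ≈ 0.2 V, the transistor is in the active region as assumed.

I_C ≈ 4.4 mA, V_CE ≈ 11 V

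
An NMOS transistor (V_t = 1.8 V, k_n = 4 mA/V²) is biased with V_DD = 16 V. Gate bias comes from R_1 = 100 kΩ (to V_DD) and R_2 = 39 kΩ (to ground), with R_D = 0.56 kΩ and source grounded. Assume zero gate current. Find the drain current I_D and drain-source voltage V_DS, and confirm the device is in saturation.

I_D ≈ 14 mA, V_DS ≈ 7.9 V

V_G = V_DD·R_2/(R_1+R_2) = 16×39/139 = 4.49 V. With the source grounded, V_GS = V_G = 4.49 V.
Assume saturation: I_D = (k_n/2)(V_GS − V_t)² = (4/2)×(4.49 − 1.8)² = 2×2.69² = 14.5 mA.
V_DS = V_DD − I_D·R_D = 16 − 14.5×0.56 = 7.9 V.
Saturation requires V_DS ≥ V_GS − V_t = 2.69 V; 7.9 ≥ 2.69 ✓.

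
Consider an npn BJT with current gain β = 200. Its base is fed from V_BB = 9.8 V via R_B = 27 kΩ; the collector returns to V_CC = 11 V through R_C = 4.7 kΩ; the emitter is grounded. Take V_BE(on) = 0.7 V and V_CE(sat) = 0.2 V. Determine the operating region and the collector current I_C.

saturation; I_C ≈ 2.3 mA

Assume active: I_B = (9.8 − 0.7)/27 = 0.337 mA, giving I_C = β·I_B = 67.4 mA.
But then V_CE = 11 − 67.4×4.7 = -306 V < V_CE(sat) = 0.2 V — impossible in the active region.
So the transistor is saturated. With V_CE = 0.2 V, I_C = (V_CC − 0.2)/R_C = 10.8/4.7 = 2.3 mA.
Check: β·I_B = 67.4 mA > I_C = 2.3 mA, confirming saturation.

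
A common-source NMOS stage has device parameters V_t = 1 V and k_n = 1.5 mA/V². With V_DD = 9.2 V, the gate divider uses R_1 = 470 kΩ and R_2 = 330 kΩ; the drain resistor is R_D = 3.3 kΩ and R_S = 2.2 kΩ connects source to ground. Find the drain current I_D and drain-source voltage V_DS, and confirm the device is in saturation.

V_G = V_DD·R_2/(R_1+R_2) = 9.2×330/800 = 3.79 V.
Assume saturation: I_D = (k_n/2)(V_GS − V_t)² with V_GS = V_G − I_D·R_S = 3.79 − 2.2·I_D.
Substituting gives 3.63·I_D² − 10.2·I_D + 5.86 = 0, with roots I_D = 0.801 or 2.02 mA.
The root I_D = 2.02 mA gives V_GS = -0.639 V ≤ V_t, so take I_D = 0.801 mA.
Then V_GS = 2.03 V and V_DS = V_DD − I_D(R_D+R_S) = 9.2 − 0.801×5.5 = 4.8 V.
Saturation requires V_DS ≥ V_GS − V_t = 1.03 V; 4.8 ≥ 1.03 ✓.

I_D ≈ 0.8 mA, V_DS ≈ 4.8 V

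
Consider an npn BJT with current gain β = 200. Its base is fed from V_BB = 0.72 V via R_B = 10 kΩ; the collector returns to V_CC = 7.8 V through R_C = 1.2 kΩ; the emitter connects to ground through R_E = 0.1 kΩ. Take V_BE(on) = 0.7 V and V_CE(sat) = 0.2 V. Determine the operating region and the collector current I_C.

Assume active. Base-emitter loop: I_B = (V_BB − V_BE)/(R_B + (β+1)R_E) = (0.72 − 0.7)/(10 + 201×0.1) = 0.000664 mA.
I_C = β·I_B = 200×0.000664 = 0.133 mA.
V_CE = V_CC − I_C·R_C − I_E·R_E = 7.8 − 0.133×1.2 − 0.134×0.1 = 7.63 V > V_CE(sat), so the active-region assumption holds.

active; I_C ≈ 0.13 mA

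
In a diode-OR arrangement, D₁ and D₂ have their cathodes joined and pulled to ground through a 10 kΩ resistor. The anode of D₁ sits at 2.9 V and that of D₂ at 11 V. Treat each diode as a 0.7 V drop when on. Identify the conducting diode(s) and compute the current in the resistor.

Only D₂ conducts; I_R ≈ 1 mA

Assume both conduct. Then node N would need to be at both 2.9−0.7 = 2.2 V and 11−0.7 = 10.3 V, which is impossible.
Assume only D₂ conducts: V_N = 11 − 0.7 = 10.3 V, so I_R = 10.3/10 = 1.03 mA.
Check D₁: its anode-to-cathode voltage is 2.9 − 10.3 = -7.4 V < 0.7 V, so it is off. The assumption is consistent.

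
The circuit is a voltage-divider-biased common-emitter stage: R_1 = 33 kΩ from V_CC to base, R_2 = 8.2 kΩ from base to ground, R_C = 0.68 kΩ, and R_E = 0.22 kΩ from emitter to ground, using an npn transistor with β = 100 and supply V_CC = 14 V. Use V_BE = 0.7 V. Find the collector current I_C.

Thevenize the base divider: V_Th = V_CC·R_2/(R_1+R_2) = 14×8.2/41.2 = 2.79 V, R_Th = R_1‖R_2 = 6.57 kΩ.
Base-emitter loop: V_Th = I_B·R_Th + V_BE + (β+1)I_B·R_E, so I_B = (2.79 − 0.7) / (6.57 + 101×0.22) = 0.0725 mA.
I_C = β·I_B = 100×0.0725 = 7.25 mA, and I_E = (β+1)I_B = 7.32 mA.
V_CE = V_CC − I_C·R_C − I_E·R_E = 14 − 7.25×0.68 − 7.32×0.22 = 7.46 V.
V_CE = 7.46 V > 0.2 V confirms active-region operation.

I_C ≈ 7.2 mA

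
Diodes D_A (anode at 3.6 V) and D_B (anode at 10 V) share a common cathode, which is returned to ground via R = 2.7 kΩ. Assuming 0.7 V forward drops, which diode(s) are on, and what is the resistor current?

Only D_B conducts; I_R ≈ 3.4 mA

Assume both conduct. Then node N would need to be at both 3.6−0.7 = 2.9 V and 10−0.7 = 9.3 V, which is impossible.
Assume only D_B conducts: V_N = 10 − 0.7 = 9.3 V, so I_R = 9.3/2.7 = 3.44 mA.
Check D_A: its anode-to-cathode voltage is 3.6 − 9.3 = -5.7 V < 0.7 V, so it is off. The assumption is consistent.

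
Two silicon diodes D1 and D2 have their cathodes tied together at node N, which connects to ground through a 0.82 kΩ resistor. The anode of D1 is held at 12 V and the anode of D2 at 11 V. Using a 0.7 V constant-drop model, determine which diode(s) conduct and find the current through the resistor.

Only D1 conducts; I_R ≈ 14 mA

Assume both conduct. Then node N would need to be at both 12−0.7 = 11.3 V and 11−0.7 = 10.3 V, which is impossible.
Assume only D1 conducts: V_N = 12 − 0.7 = 11.3 V, so I_R = 11.3/0.82 = 13.8 mA.
Check D2: its anode-to-cathode voltage is 11 − 11.3 = -0.3 V < 0.7 V, so it is off. The assumption is consistent.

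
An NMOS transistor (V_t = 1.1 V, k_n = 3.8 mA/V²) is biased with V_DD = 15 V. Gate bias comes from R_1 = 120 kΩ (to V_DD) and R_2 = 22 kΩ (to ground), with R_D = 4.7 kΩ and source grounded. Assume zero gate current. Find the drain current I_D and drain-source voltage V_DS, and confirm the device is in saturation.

I_D ≈ 2.8 mA, V_DS ≈ 1.6 V

V_G = V_DD·R_2/(R_1+R_2) = 15×22/142 = 2.32 V. With the source grounded, V_GS = V_G = 2.32 V.
Assume saturation: I_D = (k_n/2)(V_GS − V_t)² = (3.8/2)×(2.32 − 1.1)² = 1.9×1.22² = 2.85 mA.
V_DS = V_DD − I_D·R_D = 15 − 2.85×4.7 = 1.62 V.
Saturation requires V_DS ≥ V_GS − V_t = 1.22 V; 1.62 ≥ 1.22 ✓.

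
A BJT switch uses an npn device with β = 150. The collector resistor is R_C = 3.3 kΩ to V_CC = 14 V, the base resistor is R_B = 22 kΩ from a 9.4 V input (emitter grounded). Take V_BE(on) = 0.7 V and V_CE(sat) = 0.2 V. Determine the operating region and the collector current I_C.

Assume active: I_B = (9.4 − 0.7)/22 = 0.395 mA, giving I_C = β·I_B = 59.3 mA.
But then V_CE = 14 − 59.3×3.3 = -182 V < V_CE(sat) = 0.2 V — impossible in the active region.
So the transistor is saturated. With V_CE = 0.2 V, I_C = (V_CC − 0.2)/R_C = 13.8/3.3 = 4.18 mA.
Check: β·I_B = 59.3 mA > I_C = 4.18 mA, confirming saturation.

saturation; I_C ≈ 4.2 mA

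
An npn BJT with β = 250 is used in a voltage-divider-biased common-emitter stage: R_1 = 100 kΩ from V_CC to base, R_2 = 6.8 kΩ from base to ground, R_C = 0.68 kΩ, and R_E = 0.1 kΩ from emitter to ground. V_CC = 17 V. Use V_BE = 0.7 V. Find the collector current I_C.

I_C ≈ 3 mA

Thevenize the base divider: V_Th = V_CC·R_2/(R_1+R_2) = 17×6.8/107 = 1.08 V, R_Th = R_1‖R_2 = 6.37 kΩ.
Base-emitter loop: V_Th = I_B·R_Th + V_BE + (β+1)I_B·R_E, so I_B = (1.08 − 0.7) / (6.37 + 251×0.1) = 0.0122 mA.
I_C = β·I_B = 250×0.0122 = 3.04 mA, and I_E = (β+1)I_B = 3.05 mA.
V_CE = V_CC − I_C·R_C − I_E·R_E = 17 − 3.04×0.68 − 3.05×0.1 = 14.6 V.
V_CE = 14.6 V > 0.2 V confirms active-region operation.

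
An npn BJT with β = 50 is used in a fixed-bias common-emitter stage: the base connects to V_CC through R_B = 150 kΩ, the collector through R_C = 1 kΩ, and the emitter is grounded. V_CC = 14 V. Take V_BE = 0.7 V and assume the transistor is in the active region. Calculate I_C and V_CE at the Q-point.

Base loop: V_CC = I_B·R_B + V_BE, so I_B = (14 − 0.7)/150 kΩ = 0.0887 mA.
In the active region I_C = β·I_B = 50 × 0.0887 = 4.43 mA.
Collector loop: V_CE = V_CC − I_C·R_C = 14 − 4.43×1 = 9.57 V.
Since V_CE = 9.57 V > V_CE(sat) ≈ 0.2 V, the transistor is in the active region as assumed.

I_C ≈ 4.4 mA, V_CE ≈ 9.6 V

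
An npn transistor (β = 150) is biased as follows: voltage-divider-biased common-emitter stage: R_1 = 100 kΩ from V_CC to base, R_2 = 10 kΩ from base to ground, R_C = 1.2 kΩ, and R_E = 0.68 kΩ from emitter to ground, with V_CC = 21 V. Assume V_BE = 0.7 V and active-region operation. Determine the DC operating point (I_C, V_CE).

I_C ≈ 1.6 mA, V_CE ≈ 18 V

Thevenize the base divider: V_Th = V_CC·R_2/(R_1+R_2) = 21×10/110 = 1.91 V, R_Th = R_1‖R_2 = 9.09 kΩ.
Base-emitter loop: V_Th = I_B·R_Th + V_BE + (β+1)I_B·R_E, so I_B = (1.91 − 0.7) / (9.09 + 151×0.68) = 0.0108 mA.
I_C = β·I_B = 150×0.0108 = 1.62 mA, and I_E = (β+1)I_B = 1.63 mA.
V_CE = V_CC − I_C·R_C − I_E·R_E = 21 − 1.62×1.2 − 1.63×0.68 = 17.9 V.
V_CE = 17.9 V > 0.2 V confirms active-region operation.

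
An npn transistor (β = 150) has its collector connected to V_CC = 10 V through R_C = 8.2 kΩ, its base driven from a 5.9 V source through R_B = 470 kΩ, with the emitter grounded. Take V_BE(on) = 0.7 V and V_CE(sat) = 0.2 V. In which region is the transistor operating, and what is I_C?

Assume active: I_B = (5.9 − 0.7)/470 = 0.0111 mA, giving I_C = β·I_B = 1.66 mA.
But then V_CE = 10 − 1.66×8.2 = -3.61 V < V_CE(sat) = 0.2 V — impossible in the active region.
So the transistor is saturated. With V_CE = 0.2 V, I_C = (V_CC − 0.2)/R_C = 9.8/8.2 = 1.2 mA.
Check: β·I_B = 1.66 mA > I_C = 1.2 mA, confirming saturation.

saturation; I_C ≈ 1.2 mA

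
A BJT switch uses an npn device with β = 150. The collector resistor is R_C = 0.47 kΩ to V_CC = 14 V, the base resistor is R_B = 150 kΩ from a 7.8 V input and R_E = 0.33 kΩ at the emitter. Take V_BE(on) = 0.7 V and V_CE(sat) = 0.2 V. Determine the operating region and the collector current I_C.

Assume active. Base-emitter loop: I_B = (V_BB − V_BE)/(R_B + (β+1)R_E) = (7.8 − 0.7)/(150 + 151×0.33) = 0.0355 mA.
I_C = β·I_B = 150×0.0355 = 5.33 mA.
V_CE = V_CC − I_C·R_C − I_E·R_E = 14 − 5.33×0.47 − 5.37×0.33 = 9.72 V > V_CE(sat), so the active-region assumption holds.

active; I_C ≈ 5.3 mA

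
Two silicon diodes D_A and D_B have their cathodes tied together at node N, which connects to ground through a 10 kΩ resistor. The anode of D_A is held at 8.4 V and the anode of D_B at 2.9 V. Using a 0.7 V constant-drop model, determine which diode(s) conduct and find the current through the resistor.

Only D_A conducts; I_R ≈ 0.77 mA

Assume both conduct. Then node N would need to be at both 8.4−0.7 = 7.7 V and 2.9−0.7 = 2.2 V, which is impossible.
Assume only D_A conducts: V_N = 8.4 − 0.7 = 7.7 V, so I_R = 7.7/10 = 0.77 mA.
Check D_B: its anode-to-cathode voltage is 2.9 − 7.7 = -4.8 V < 0.7 V, so it is off. The assumption is consistent.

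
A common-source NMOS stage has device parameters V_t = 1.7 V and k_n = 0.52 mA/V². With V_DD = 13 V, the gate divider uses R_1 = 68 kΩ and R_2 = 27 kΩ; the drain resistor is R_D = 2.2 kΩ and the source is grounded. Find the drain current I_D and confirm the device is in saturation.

V_G = V_DD·R_2/(R_1+R_2) = 13×27/95 = 3.69 V. With the source grounded, V_GS = V_G = 3.69 V.
Assume saturation: I_D = (k_n/2)(V_GS − V_t)² = (0.52/2)×(3.69 − 1.7)² = 0.26×1.99² = 1.03 mA.
V_DS = V_DD − I_D·R_D = 13 − 1.03×2.2 = 10.7 V.
Saturation requires V_DS ≥ V_GS − V_t = 1.99 V; 10.7 ≥ 1.99 ✓.

I_D ≈ 1 mA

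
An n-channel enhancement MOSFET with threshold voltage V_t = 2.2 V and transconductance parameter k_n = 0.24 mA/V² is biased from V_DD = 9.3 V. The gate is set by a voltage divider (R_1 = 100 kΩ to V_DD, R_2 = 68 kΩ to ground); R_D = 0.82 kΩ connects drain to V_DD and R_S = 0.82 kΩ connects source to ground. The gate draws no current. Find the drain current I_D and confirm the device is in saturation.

I_D ≈ 0.23 mA

V_G = V_DD·R_2/(R_1+R_2) = 9.3×68/168 = 3.76 V.
Assume saturation: I_D = (k_n/2)(V_GS − V_t)² with V_GS = V_G − I_D·R_S = 3.76 − 0.82·I_D.
Substituting gives 0.0807·I_D² − 1.31·I_D + 0.294 = 0, with roots I_D = 0.228 or 16 mA.
The root I_D = 16 mA gives V_GS = -9.34 V ≤ V_t, so take I_D = 0.228 mA.
Then V_GS = 3.58 V and V_DS = V_DD − I_D(R_D+R_S) = 9.3 − 0.228×1.64 = 8.93 V.
Saturation requires V_DS ≥ V_GS − V_t = 1.38 V; 8.93 ≥ 1.38 ✓.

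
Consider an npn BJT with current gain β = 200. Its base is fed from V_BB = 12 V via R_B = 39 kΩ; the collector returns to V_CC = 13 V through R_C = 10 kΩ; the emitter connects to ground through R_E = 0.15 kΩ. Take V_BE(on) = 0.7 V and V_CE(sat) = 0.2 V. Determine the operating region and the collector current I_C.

Assume active: I_B = (12 − 0.7)/(39 + 201×0.15) = 0.163 mA, I_C = β·I_B = 32.7 mA.
Then V_CE = 13 − 32.7×10 − 32.8×0.15 = -319 V < 0.2 V — the active assumption fails.
Re-solve with V_CE = 0.2 V. KCL at the emitter: V_E/R_E = (V_BB−0.7−V_E)/R_B + (V_CC−0.2−V_E)/R_C, giving V_E = 0.231 V.
I_C = (V_CC − 0.2 − V_E)/R_C = (12.8 − 0.231)/10 = 1.26 mA.
Check: I_B = (11.3 − 0.231)/39 = 0.284 mA, and β·I_B = 56.8 mA > I_C, confirming saturation.

saturation; I_C ≈ 1.3 mA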